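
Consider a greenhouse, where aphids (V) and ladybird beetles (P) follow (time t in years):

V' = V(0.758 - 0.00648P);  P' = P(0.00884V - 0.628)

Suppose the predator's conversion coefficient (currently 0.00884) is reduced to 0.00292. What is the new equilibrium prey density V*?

V* ≈ 215

At the interior fixed point, setting dP/dt = 0 with P > 0 fixes V* = (predator death rate)/(VP coefficient) — independent of the other coefficients.
With the change, V* = 0.628/0.00292 = 215; it rises from 71.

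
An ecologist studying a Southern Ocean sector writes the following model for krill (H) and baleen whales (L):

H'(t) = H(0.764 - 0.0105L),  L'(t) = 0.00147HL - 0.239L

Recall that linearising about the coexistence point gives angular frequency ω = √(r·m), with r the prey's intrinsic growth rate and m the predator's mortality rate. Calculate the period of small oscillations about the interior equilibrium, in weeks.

Here r = 0.764 and m = 0.239, so r·m = 0.183.
ω = √0.183 = 0.427 per week, hence T = 2π/ω ≈ 14.7 weeks.

T ≈ 14.7 weeks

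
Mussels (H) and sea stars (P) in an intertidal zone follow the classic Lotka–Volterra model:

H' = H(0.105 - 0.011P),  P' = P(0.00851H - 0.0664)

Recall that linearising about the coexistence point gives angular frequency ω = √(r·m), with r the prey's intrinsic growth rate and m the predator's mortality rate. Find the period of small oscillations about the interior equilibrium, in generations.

T ≈ 75.2 generations

Here r = 0.105 and m = 0.0664, so r·m = 0.00697.
ω = √0.00697 = 0.0835 per generation, hence T = 2π/ω ≈ 75.2 generations.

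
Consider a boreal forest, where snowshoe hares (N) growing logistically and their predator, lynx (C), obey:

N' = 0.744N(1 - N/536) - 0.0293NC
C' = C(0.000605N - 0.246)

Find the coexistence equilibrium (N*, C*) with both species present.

From dC/dt = 0 with C > 0: 0.000605N* = 0.246, so N* = 407.
Substitute into dN/dt = 0: 0.744(1 - 407/536) = 0.0293C*.
The bracket is 0.241, giving C* = 0.18/0.0293 = 6.13.

N* ≈ 407, C* ≈ 6.13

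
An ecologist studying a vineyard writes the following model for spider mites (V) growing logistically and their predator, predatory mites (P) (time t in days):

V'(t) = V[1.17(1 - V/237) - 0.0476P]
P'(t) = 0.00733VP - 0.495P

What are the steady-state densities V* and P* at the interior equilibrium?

From dP/dt = 0 with P > 0: 0.00733V* = 0.495, so V* = 67.5.
Substitute into dV/dt = 0: 1.17(1 - 67.5/237) = 0.0476P*.
The bracket is 0.715, giving P* = 0.837/0.0476 = 17.6.

V* ≈ 67.5, P* ≈ 17.6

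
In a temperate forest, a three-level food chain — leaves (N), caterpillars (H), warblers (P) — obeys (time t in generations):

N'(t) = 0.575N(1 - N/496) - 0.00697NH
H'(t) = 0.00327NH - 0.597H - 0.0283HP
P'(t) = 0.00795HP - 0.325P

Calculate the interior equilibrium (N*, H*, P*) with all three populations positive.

From dP/dt = 0: 0.00795H* = 0.325, so H* = 40.9.
From dN/dt = 0: 0.575(1 - N*/496) = 0.00697·40.9, giving N* = 496·(1 - 0.496) = 250.
From dH/dt = 0: 0.00327·250 - 0.597 = 0.0283P*, so P* = 0.221/0.0283 = 7.82.

N* ≈ 250, H* ≈ 40.9, P* ≈ 7.82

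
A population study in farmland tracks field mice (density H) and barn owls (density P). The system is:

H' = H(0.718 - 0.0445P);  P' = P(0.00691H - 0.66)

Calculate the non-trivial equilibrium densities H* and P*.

H* ≈ 95.5, P* ≈ 16.1

Set dP/dt = 0 with P > 0: 0.00691H - 0.66 = 0, so H* = 0.66/0.00691 = 95.5.
Set dH/dt = 0 with H > 0: 0.718 - 0.0445P = 0, so P* = 0.718/0.0445 = 16.1.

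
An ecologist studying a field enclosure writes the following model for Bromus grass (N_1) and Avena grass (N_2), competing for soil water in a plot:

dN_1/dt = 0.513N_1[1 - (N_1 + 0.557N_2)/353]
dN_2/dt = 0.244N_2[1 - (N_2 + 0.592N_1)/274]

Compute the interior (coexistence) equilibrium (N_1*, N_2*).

Setting both brackets to zero gives the nullclines N_1 + 0.557N_2 = 353 and 0.592N_1 + N_2 = 274.
Substituting N_2 = 274 - 0.592N_1 into the first: N_1(1 - 0.557·0.592) = 353 - 0.557·274.
So N_1* = 200/0.67 = 299, and then N_2* = 274 - 0.592·299 = 97.

N_1* ≈ 299, N_2* ≈ 97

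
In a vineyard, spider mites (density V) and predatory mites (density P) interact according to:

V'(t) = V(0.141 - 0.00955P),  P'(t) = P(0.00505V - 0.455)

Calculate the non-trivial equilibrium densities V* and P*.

V* ≈ 90.1, P* ≈ 14.8

Set dP/dt = 0 with P > 0: 0.00505V - 0.455 = 0, so V* = 0.455/0.00505 = 90.1.
Set dV/dt = 0 with V > 0: 0.141 - 0.00955P = 0, so P* = 0.141/0.00955 = 14.8.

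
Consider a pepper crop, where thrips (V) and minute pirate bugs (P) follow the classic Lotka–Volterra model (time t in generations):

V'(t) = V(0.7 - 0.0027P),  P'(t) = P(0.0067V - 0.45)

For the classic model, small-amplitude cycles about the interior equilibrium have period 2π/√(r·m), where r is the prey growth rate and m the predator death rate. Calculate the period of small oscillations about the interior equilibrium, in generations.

Here r = 0.7 and m = 0.45, so r·m = 0.315.
ω = √0.315 = 0.561 per generation, hence T = 2π/ω ≈ 11.2 generations.

T ≈ 11.2 generations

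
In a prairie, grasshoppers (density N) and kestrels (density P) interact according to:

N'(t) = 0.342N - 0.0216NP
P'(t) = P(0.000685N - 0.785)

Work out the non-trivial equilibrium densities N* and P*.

Set dP/dt = 0 with P > 0: 0.000685N - 0.785 = 0, so N* = 0.785/0.000685 = 1150.
Set dN/dt = 0 with N > 0: 0.342 - 0.0216P = 0, so P* = 0.342/0.0216 = 15.8.

N* ≈ 1150, P* ≈ 15.8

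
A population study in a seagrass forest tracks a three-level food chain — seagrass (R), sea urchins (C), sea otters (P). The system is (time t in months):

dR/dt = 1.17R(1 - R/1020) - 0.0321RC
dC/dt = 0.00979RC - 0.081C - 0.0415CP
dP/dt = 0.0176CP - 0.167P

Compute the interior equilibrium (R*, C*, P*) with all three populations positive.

From dP/dt = 0: 0.0176C* = 0.167, so C* = 9.49.
From dR/dt = 0: 1.17(1 - R*/1020) = 0.0321·9.49, giving R* = 1020·(1 - 0.26) = 754.
From dC/dt = 0: 0.00979·754 - 0.081 = 0.0415P*, so P* = 7.31/0.0415 = 176.

R* ≈ 754, C* ≈ 9.49, P* ≈ 176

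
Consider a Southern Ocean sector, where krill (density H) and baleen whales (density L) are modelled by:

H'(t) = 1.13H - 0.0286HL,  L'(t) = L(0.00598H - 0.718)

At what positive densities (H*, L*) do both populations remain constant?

H* ≈ 120, L* ≈ 39.5

Set dL/dt = 0 with L > 0: 0.00598H - 0.718 = 0, so H* = 0.718/0.00598 = 120.
Set dH/dt = 0 with H > 0: 1.13 - 0.0286L = 0, so L* = 1.13/0.0286 = 39.5.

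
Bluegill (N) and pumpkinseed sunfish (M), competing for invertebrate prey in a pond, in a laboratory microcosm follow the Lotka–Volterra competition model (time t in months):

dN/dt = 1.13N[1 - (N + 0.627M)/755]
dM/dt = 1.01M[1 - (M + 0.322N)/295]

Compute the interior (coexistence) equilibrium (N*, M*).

N* ≈ 714, M* ≈ 65

Setting both brackets to zero gives the nullclines N + 0.627M = 755 and 0.322N + M = 295.
Substituting M = 295 - 0.322N into the first: N(1 - 0.627·0.322) = 755 - 0.627·295.
So N* = 570/0.798 = 714, and then M* = 295 - 0.322·714 = 65.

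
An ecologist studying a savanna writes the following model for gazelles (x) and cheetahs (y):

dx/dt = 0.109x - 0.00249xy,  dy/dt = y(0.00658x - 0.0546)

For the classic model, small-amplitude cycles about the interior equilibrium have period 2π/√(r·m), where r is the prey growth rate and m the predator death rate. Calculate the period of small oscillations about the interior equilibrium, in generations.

T ≈ 81.4 generations

Here r = 0.109 and m = 0.0546, so r·m = 0.00595.
ω = √0.00595 = 0.0771 per generation, hence T = 2π/ω ≈ 81.4 generations.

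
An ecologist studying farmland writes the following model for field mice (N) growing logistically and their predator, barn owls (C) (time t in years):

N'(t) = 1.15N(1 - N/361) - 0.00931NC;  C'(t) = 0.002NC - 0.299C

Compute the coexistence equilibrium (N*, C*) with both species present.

N* ≈ 150, C* ≈ 72.4

From dC/dt = 0 with C > 0: 0.002N* = 0.299, so N* = 150.
Substitute into dN/dt = 0: 1.15(1 - 150/361) = 0.00931C*.
The bracket is 0.586, giving C* = 0.674/0.00931 = 72.4.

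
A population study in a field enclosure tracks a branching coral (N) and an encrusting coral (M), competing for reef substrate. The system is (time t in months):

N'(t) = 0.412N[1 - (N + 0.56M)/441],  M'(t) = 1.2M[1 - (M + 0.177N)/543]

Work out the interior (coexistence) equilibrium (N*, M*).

Setting both brackets to zero gives the nullclines N + 0.56M = 441 and 0.177N + M = 543.
Substituting M = 543 - 0.177N into the first: N(1 - 0.56·0.177) = 441 - 0.56·543.
So N* = 137/0.901 = 152, and then M* = 543 - 0.177·152 = 516.

N* ≈ 152, M* ≈ 516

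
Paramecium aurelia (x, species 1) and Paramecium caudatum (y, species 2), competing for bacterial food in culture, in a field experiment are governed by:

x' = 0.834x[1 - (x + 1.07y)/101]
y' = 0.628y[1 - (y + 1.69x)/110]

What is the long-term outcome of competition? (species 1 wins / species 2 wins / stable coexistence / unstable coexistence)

Compare the nullcline intercepts: K1/α12 = 101/1.07 = 94.4 < K2 = 110; K2/α21 = 110/1.69 = 65.1 < K1 = 101.
Since both are reversed, neither can invade when rare; the interior point is a saddle.

unstable coexistence (outcome depends on initial conditions)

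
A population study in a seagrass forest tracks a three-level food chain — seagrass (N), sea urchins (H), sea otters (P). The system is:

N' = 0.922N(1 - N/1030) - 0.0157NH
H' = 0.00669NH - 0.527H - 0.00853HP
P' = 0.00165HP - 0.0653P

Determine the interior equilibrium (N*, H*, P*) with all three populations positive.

From dP/dt = 0: 0.00165H* = 0.0653, so H* = 39.6.
From dN/dt = 0: 0.922(1 - N*/1030) = 0.0157·39.6, giving N* = 1030·(1 - 0.674) = 336.
From dH/dt = 0: 0.00669·336 - 0.527 = 0.00853P*, so P* = 1.72/0.00853 = 202.

N* ≈ 336, H* ≈ 39.6, P* ≈ 202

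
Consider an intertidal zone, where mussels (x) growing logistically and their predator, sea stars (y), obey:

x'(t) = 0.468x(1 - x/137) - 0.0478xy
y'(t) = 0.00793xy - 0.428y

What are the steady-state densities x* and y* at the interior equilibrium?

x* ≈ 54, y* ≈ 5.93

From dy/dt = 0 with y > 0: 0.00793x* = 0.428, so x* = 54.
Substitute into dx/dt = 0: 0.468(1 - 54/137) = 0.0478y*.
The bracket is 0.606, giving y* = 0.284/0.0478 = 5.93.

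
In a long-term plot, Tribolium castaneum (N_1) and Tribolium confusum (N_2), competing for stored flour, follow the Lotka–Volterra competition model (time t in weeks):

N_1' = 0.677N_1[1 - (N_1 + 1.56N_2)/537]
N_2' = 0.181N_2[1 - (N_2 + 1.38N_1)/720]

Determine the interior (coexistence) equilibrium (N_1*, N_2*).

N_1* ≈ 509, N_2* ≈ 18.3

Setting both brackets to zero gives the nullclines N_1 + 1.56N_2 = 537 and 1.38N_1 + N_2 = 720.
Substituting N_2 = 720 - 1.38N_1 into the first: N_1(1 - 1.56·1.38) = 537 - 1.56·720.
So N_1* = -586/-1.15 = 509, and then N_2* = 720 - 1.38·509 = 18.3.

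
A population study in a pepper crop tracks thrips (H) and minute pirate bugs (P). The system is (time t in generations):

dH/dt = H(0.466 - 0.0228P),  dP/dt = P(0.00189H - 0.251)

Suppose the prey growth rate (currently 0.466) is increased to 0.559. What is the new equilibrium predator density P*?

At the interior fixed point, setting dH/dt = 0 with H > 0 fixes P* = (prey growth rate)/(HP coefficient) — independent of the other coefficients.
With the change, P* = 0.559/0.0228 = 24.5; it rises from 20.4.

P* ≈ 24.5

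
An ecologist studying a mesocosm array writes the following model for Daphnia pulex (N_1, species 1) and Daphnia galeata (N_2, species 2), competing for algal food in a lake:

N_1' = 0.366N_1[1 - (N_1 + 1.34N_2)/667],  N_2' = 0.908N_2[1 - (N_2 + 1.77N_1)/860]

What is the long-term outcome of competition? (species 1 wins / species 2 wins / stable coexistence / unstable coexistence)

Compare the nullcline intercepts: K1/α12 = 667/1.34 = 498 < K2 = 860; K2/α21 = 860/1.77 = 486 < K1 = 667.
Since both are reversed, neither can invade when rare; the interior point is a saddle.

unstable coexistence (outcome depends on initial conditions)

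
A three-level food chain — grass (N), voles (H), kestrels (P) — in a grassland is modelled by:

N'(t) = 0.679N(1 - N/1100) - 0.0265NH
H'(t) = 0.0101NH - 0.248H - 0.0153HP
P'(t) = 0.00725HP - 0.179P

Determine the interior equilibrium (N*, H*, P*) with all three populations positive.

N* ≈ 40.1, H* ≈ 24.7, P* ≈ 10.2

From dP/dt = 0: 0.00725H* = 0.179, so H* = 24.7.
From dN/dt = 0: 0.679(1 - N*/1100) = 0.0265·24.7, giving N* = 1100·(1 - 0.964) = 40.1.
From dH/dt = 0: 0.0101·40.1 - 0.248 = 0.0153P*, so P* = 0.157/0.0153 = 10.2.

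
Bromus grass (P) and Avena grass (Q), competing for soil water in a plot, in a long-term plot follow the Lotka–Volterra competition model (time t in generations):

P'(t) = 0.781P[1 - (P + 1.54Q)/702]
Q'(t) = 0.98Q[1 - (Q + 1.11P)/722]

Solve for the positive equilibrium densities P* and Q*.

P* ≈ 578, Q* ≈ 80.7

Setting both brackets to zero gives the nullclines P + 1.54Q = 702 and 1.11P + Q = 722.
Substituting Q = 722 - 1.11P into the first: P(1 - 1.54·1.11) = 702 - 1.54·722.
So P* = -410/-0.709 = 578, and then Q* = 722 - 1.11·578 = 80.7.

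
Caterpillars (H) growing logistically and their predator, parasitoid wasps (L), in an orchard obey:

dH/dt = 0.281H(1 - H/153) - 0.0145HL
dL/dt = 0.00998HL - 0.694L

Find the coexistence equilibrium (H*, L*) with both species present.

From dL/dt = 0 with L > 0: 0.00998H* = 0.694, so H* = 69.5.
Substitute into dH/dt = 0: 0.281(1 - 69.5/153) = 0.0145L*.
The bracket is 0.545, giving L* = 0.153/0.0145 = 10.6.

H* ≈ 69.5, L* ≈ 10.6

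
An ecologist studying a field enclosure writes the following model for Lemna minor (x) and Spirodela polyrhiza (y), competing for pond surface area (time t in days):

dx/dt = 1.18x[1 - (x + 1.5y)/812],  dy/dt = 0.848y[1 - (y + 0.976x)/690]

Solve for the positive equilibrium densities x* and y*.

Setting both brackets to zero gives the nullclines x + 1.5y = 812 and 0.976x + y = 690.
Substituting y = 690 - 0.976x into the first: x(1 - 1.5·0.976) = 812 - 1.5·690.
So x* = -223/-0.464 = 481, and then y* = 690 - 0.976·481 = 221.

x* ≈ 481, y* ≈ 221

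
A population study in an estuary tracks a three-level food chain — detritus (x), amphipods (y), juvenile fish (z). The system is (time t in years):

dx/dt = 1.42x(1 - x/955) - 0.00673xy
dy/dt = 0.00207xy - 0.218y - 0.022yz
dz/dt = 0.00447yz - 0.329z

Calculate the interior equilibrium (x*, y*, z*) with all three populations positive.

x* ≈ 622, y* ≈ 73.6, z* ≈ 48.6

From dz/dt = 0: 0.00447y* = 0.329, so y* = 73.6.
From dx/dt = 0: 1.42(1 - x*/955) = 0.00673·73.6, giving x* = 955·(1 - 0.349) = 622.
From dy/dt = 0: 0.00207·622 - 0.218 = 0.022z*, so z* = 1.07/0.022 = 48.6.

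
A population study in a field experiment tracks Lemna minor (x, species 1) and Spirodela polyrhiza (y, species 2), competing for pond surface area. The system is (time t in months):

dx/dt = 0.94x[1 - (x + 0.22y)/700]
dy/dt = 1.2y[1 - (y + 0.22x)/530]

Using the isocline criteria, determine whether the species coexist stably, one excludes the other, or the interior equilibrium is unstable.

stable coexistence

Compare the nullcline intercepts: K1/α12 = 700/0.22 = 3180 > K2 = 530; K2/α21 = 530/0.22 = 2410 > K1 = 700.
Since both inequalities hold, each species can invade when rare, so the interior equilibrium is stable.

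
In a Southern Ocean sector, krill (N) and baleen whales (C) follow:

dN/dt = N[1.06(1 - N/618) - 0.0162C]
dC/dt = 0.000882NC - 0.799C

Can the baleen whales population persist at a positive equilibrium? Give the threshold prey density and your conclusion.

The predator equation gives dC/dt > 0 only when N > 0.799/0.000882 = 906.
Without the predator, N → K = 618. Since 618 < 906, the predator cannot invade.

Threshold N = 906; K < 906, so no, the predator goes extinct.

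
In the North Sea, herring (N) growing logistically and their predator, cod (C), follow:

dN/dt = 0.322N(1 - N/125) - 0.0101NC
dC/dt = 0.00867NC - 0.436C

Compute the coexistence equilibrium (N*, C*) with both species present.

N* ≈ 50.3, C* ≈ 19.1

From dC/dt = 0 with C > 0: 0.00867N* = 0.436, so N* = 50.3.
Substitute into dN/dt = 0: 0.322(1 - 50.3/125) = 0.0101C*.
The bracket is 0.598, giving C* = 0.192/0.0101 = 19.1.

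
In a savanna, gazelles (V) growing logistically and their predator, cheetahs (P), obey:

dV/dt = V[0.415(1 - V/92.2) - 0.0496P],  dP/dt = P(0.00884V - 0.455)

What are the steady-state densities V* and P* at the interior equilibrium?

V* ≈ 51.5, P* ≈ 3.7

From dP/dt = 0 with P > 0: 0.00884V* = 0.455, so V* = 51.5.
Substitute into dV/dt = 0: 0.415(1 - 51.5/92.2) = 0.0496P*.
The bracket is 0.442, giving P* = 0.183/0.0496 = 3.7.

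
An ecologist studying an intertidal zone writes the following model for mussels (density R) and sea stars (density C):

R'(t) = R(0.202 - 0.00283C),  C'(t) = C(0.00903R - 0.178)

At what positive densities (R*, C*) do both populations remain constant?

R* ≈ 19.7, C* ≈ 71.4

Set dC/dt = 0 with C > 0: 0.00903R - 0.178 = 0, so R* = 0.178/0.00903 = 19.7.
Set dR/dt = 0 with R > 0: 0.202 - 0.00283C = 0, so C* = 0.202/0.00283 = 71.4.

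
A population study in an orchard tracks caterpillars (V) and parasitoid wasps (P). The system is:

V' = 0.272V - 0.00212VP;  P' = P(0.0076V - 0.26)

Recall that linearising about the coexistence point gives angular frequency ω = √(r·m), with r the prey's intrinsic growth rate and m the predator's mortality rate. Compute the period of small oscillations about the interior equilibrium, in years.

T ≈ 23.6 years

Here r = 0.272 and m = 0.26, so r·m = 0.0707.
ω = √0.0707 = 0.266 per year, hence T = 2π/ω ≈ 23.6 years.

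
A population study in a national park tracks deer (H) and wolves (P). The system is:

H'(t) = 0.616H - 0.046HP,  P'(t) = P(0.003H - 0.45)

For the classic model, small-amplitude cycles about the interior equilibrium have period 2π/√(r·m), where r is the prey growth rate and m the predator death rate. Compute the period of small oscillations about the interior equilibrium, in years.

Here r = 0.616 and m = 0.45, so r·m = 0.277.
ω = √0.277 = 0.526 per year, hence T = 2π/ω ≈ 11.9 years.

T ≈ 11.9 years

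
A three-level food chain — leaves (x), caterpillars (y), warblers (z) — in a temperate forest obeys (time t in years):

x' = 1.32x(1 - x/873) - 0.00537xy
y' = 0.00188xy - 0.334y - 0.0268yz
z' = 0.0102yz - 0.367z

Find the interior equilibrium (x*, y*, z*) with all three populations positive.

x* ≈ 745, y* ≈ 36, z* ≈ 39.8

From dz/dt = 0: 0.0102y* = 0.367, so y* = 36.
From dx/dt = 0: 1.32(1 - x*/873) = 0.00537·36, giving x* = 873·(1 - 0.146) = 745.
From dy/dt = 0: 0.00188·745 - 0.334 = 0.0268z*, so z* = 1.07/0.0268 = 39.8.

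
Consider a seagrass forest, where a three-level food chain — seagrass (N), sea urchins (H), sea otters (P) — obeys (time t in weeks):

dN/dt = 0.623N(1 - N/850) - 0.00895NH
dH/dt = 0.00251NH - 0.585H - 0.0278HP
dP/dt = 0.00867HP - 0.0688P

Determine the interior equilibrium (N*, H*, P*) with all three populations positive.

N* ≈ 753, H* ≈ 7.94, P* ≈ 47

From dP/dt = 0: 0.00867H* = 0.0688, so H* = 7.94.
From dN/dt = 0: 0.623(1 - N*/850) = 0.00895·7.94, giving N* = 850·(1 - 0.114) = 753.
From dH/dt = 0: 0.00251·753 - 0.585 = 0.0278P*, so P* = 1.31/0.0278 = 47.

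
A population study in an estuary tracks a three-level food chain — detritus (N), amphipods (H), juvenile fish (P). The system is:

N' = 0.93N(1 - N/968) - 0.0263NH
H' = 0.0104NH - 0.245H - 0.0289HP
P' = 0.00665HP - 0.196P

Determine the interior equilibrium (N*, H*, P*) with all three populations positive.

From dP/dt = 0: 0.00665H* = 0.196, so H* = 29.5.
From dN/dt = 0: 0.93(1 - N*/968) = 0.0263·29.5, giving N* = 968·(1 - 0.834) = 161.
From dH/dt = 0: 0.0104·161 - 0.245 = 0.0289P*, so P* = 1.43/0.0289 = 49.5.

N* ≈ 161, H* ≈ 29.5, P* ≈ 49.5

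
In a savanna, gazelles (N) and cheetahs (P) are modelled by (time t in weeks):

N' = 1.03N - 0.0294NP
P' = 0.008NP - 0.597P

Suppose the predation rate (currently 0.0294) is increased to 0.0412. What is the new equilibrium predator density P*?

P* ≈ 25

At the interior fixed point, setting dN/dt = 0 with N > 0 fixes P* = (prey growth rate)/(NP coefficient) — independent of the other coefficients.
With the change, P* = 1.03/0.0412 = 25; it falls from 35.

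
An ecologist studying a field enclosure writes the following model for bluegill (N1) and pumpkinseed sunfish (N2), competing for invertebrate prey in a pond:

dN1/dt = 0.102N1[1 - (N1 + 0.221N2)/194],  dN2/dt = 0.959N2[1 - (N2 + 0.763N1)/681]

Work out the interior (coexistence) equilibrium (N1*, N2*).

Setting both brackets to zero gives the nullclines N1 + 0.221N2 = 194 and 0.763N1 + N2 = 681.
Substituting N2 = 681 - 0.763N1 into the first: N1(1 - 0.221·0.763) = 194 - 0.221·681.
So N1* = 43.5/0.831 = 52.3, and then N2* = 681 - 0.763·52.3 = 641.

N1* ≈ 52.3, N2* ≈ 641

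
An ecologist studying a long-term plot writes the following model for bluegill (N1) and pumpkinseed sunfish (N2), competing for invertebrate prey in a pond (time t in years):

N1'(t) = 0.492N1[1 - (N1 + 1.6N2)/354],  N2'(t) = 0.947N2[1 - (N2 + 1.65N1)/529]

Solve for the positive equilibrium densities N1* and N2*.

Setting both brackets to zero gives the nullclines N1 + 1.6N2 = 354 and 1.65N1 + N2 = 529.
Substituting N2 = 529 - 1.65N1 into the first: N1(1 - 1.6·1.65) = 354 - 1.6·529.
So N1* = -492/-1.64 = 300, and then N2* = 529 - 1.65·300 = 33.6.

N1* ≈ 300, N2* ≈ 33.6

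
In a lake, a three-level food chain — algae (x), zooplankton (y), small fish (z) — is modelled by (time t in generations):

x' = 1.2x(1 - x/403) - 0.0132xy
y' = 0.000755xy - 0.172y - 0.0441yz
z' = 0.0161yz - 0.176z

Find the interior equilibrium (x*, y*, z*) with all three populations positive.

x* ≈ 355, y* ≈ 10.9, z* ≈ 2.17

From dz/dt = 0: 0.0161y* = 0.176, so y* = 10.9.
From dx/dt = 0: 1.2(1 - x*/403) = 0.0132·10.9, giving x* = 403·(1 - 0.12) = 355.
From dy/dt = 0: 0.000755·355 - 0.172 = 0.0441z*, so z* = 0.0957/0.0441 = 2.17.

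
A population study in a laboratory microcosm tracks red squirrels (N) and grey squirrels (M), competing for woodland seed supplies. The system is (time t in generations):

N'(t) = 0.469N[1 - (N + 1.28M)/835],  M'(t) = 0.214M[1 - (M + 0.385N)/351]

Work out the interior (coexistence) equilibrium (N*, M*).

N* ≈ 760, M* ≈ 58.2

Setting both brackets to zero gives the nullclines N + 1.28M = 835 and 0.385N + M = 351.
Substituting M = 351 - 0.385N into the first: N(1 - 1.28·0.385) = 835 - 1.28·351.
So N* = 386/0.507 = 760, and then M* = 351 - 0.385·760 = 58.2.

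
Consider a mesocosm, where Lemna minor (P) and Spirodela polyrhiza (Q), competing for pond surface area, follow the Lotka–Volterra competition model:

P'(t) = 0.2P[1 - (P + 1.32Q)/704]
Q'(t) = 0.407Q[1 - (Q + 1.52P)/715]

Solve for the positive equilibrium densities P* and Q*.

P* ≈ 238, Q* ≈ 353

Setting both brackets to zero gives the nullclines P + 1.32Q = 704 and 1.52P + Q = 715.
Substituting Q = 715 - 1.52P into the first: P(1 - 1.32·1.52) = 704 - 1.32·715.
So P* = -240/-1.01 = 238, and then Q* = 715 - 1.52·238 = 353.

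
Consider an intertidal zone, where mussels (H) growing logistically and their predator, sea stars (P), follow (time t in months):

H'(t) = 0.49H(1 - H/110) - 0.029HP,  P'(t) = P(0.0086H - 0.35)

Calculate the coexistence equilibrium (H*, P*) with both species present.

From dP/dt = 0 with P > 0: 0.0086H* = 0.35, so H* = 40.7.
Substitute into dH/dt = 0: 0.49(1 - 40.7/110) = 0.029P*.
The bracket is 0.63, giving P* = 0.309/0.029 = 10.6.

H* ≈ 40.7, P* ≈ 10.6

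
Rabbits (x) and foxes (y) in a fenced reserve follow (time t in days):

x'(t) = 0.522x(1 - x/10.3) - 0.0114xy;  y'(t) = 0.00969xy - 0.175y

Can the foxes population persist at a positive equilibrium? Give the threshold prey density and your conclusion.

Threshold x = 18.1; K < 18.1, so no, the predator goes extinct.

The predator equation gives dy/dt > 0 only when x > 0.175/0.00969 = 18.1.
Without the predator, x → K = 10.3. Since 10.3 < 18.1, the predator cannot invade.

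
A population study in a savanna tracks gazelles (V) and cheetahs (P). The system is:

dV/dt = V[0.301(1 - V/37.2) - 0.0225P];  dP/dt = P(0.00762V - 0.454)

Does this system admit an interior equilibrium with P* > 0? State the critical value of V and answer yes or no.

The predator equation gives dP/dt > 0 only when V > 0.454/0.00762 = 59.6.
Without the predator, V → K = 37.2. Since 37.2 < 59.6, the predator cannot invade.

Threshold V = 59.6; K < 59.6, so no, the predator goes extinct.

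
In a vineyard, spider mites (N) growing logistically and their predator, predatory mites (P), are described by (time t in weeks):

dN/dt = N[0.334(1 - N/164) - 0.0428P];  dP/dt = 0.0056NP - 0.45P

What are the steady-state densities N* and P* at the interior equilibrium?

N* ≈ 80.4, P* ≈ 3.98

From dP/dt = 0 with P > 0: 0.0056N* = 0.45, so N* = 80.4.
Substitute into dN/dt = 0: 0.334(1 - 80.4/164) = 0.0428P*.
The bracket is 0.51, giving P* = 0.17/0.0428 = 3.98.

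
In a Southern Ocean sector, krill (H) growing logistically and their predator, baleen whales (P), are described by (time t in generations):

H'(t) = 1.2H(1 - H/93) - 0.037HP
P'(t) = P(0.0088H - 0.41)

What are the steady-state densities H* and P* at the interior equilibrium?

H* ≈ 46.6, P* ≈ 16.2

From dP/dt = 0 with P > 0: 0.0088H* = 0.41, so H* = 46.6.
Substitute into dH/dt = 0: 1.2(1 - 46.6/93) = 0.037P*.
The bracket is 0.499, giving P* = 0.599/0.037 = 16.2.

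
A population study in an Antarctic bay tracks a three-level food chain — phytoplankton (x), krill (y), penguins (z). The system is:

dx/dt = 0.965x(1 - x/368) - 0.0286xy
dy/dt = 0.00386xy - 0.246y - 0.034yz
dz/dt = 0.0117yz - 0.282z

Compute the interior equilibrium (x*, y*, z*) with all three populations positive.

From dz/dt = 0: 0.0117y* = 0.282, so y* = 24.1.
From dx/dt = 0: 0.965(1 - x*/368) = 0.0286·24.1, giving x* = 368·(1 - 0.714) = 105.
From dy/dt = 0: 0.00386·105 - 0.246 = 0.034z*, so z* = 0.16/0.034 = 4.7.

x* ≈ 105, y* ≈ 24.1, z* ≈ 4.7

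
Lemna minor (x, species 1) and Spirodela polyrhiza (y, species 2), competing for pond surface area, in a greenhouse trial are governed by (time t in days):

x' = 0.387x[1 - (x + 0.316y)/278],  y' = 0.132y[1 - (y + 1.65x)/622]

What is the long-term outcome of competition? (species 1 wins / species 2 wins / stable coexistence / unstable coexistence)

Compare the nullcline intercepts: K1/α12 = 278/0.316 = 880 > K2 = 622; K2/α21 = 622/1.65 = 377 > K1 = 278.
Since both inequalities hold, each species can invade when rare, so the interior equilibrium is stable.

stable coexistence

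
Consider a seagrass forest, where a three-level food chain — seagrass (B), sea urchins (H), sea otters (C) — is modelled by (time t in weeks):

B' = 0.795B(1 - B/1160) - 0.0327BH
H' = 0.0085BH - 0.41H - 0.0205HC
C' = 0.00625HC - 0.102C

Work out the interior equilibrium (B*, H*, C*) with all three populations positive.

B* ≈ 381, H* ≈ 16.3, C* ≈ 138

From dC/dt = 0: 0.00625H* = 0.102, so H* = 16.3.
From dB/dt = 0: 0.795(1 - B*/1160) = 0.0327·16.3, giving B* = 1160·(1 - 0.671) = 381.
From dH/dt = 0: 0.0085·381 - 0.41 = 0.0205C*, so C* = 2.83/0.0205 = 138.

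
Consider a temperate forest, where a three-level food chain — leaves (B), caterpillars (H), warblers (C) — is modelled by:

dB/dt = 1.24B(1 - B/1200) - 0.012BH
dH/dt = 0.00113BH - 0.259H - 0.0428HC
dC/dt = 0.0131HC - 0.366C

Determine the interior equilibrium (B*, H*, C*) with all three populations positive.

B* ≈ 876, H* ≈ 27.9, C* ≈ 17.1

From dC/dt = 0: 0.0131H* = 0.366, so H* = 27.9.
From dB/dt = 0: 1.24(1 - B*/1200) = 0.012·27.9, giving B* = 1200·(1 - 0.27) = 876.
From dH/dt = 0: 0.00113·876 - 0.259 = 0.0428C*, so C* = 0.73/0.0428 = 17.1.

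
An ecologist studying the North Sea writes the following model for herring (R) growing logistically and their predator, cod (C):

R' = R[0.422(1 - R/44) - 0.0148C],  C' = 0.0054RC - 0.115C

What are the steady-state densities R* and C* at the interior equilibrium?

R* ≈ 21.3, C* ≈ 14.7

From dC/dt = 0 with C > 0: 0.0054R* = 0.115, so R* = 21.3.
Substitute into dR/dt = 0: 0.422(1 - 21.3/44) = 0.0148C*.
The bracket is 0.516, giving C* = 0.218/0.0148 = 14.7.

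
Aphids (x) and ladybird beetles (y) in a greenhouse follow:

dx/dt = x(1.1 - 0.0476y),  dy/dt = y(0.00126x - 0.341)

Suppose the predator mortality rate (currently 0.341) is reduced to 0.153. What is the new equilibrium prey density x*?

x* ≈ 121

At the interior fixed point, setting dy/dt = 0 with y > 0 fixes x* = (predator death rate)/(xy coefficient) — independent of the other coefficients.
With the change, x* = 0.153/0.00126 = 121; it falls from 271.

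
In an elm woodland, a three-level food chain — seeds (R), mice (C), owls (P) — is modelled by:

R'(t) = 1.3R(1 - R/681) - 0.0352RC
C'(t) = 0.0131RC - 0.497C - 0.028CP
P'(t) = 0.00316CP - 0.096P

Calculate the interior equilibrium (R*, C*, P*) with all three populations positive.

From dP/dt = 0: 0.00316C* = 0.096, so C* = 30.4.
From dR/dt = 0: 1.3(1 - R*/681) = 0.0352·30.4, giving R* = 681·(1 - 0.823) = 121.
From dC/dt = 0: 0.0131·121 - 0.497 = 0.028P*, so P* = 1.09/0.028 = 38.8.

R* ≈ 121, C* ≈ 30.4, P* ≈ 38.8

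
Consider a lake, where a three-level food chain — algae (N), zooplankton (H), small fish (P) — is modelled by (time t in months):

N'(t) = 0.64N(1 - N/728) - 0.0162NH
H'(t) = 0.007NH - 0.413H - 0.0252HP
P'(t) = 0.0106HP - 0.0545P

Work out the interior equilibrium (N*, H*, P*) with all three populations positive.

From dP/dt = 0: 0.0106H* = 0.0545, so H* = 5.14.
From dN/dt = 0: 0.64(1 - N*/728) = 0.0162·5.14, giving N* = 728·(1 - 0.13) = 633.
From dH/dt = 0: 0.007·633 - 0.413 = 0.0252P*, so P* = 4.02/0.0252 = 160.

N* ≈ 633, H* ≈ 5.14, P* ≈ 160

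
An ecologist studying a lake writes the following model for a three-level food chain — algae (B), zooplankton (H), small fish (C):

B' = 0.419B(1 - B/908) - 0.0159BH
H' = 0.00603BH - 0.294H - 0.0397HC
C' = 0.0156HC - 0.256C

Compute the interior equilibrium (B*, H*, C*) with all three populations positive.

B* ≈ 343, H* ≈ 16.4, C* ≈ 44.6

From dC/dt = 0: 0.0156H* = 0.256, so H* = 16.4.
From dB/dt = 0: 0.419(1 - B*/908) = 0.0159·16.4, giving B* = 908·(1 - 0.623) = 343.
From dH/dt = 0: 0.00603·343 - 0.294 = 0.0397C*, so C* = 1.77/0.0397 = 44.6.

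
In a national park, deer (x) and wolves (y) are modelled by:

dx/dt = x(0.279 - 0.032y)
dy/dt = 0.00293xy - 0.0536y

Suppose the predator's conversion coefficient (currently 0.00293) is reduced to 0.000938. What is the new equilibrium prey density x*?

x* ≈ 57.1

At the interior fixed point, setting dy/dt = 0 with y > 0 fixes x* = (predator death rate)/(xy coefficient) — independent of the other coefficients.
With the change, x* = 0.0536/0.000938 = 57.1; it rises from 18.3.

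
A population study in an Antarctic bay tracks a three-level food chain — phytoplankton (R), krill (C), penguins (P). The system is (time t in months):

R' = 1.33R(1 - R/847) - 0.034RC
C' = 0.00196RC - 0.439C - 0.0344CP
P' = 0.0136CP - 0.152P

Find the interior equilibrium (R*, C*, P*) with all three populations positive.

From dP/dt = 0: 0.0136C* = 0.152, so C* = 11.2.
From dR/dt = 0: 1.33(1 - R*/847) = 0.034·11.2, giving R* = 847·(1 - 0.286) = 605.
From dC/dt = 0: 0.00196·605 - 0.439 = 0.0344P*, so P* = 0.747/0.0344 = 21.7.

R* ≈ 605, C* ≈ 11.2, P* ≈ 21.7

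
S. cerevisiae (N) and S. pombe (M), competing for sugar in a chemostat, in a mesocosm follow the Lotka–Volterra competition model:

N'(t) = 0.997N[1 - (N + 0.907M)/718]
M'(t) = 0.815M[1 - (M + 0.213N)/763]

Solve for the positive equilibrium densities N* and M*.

N* ≈ 32.2, M* ≈ 756

Setting both brackets to zero gives the nullclines N + 0.907M = 718 and 0.213N + M = 763.
Substituting M = 763 - 0.213N into the first: N(1 - 0.907·0.213) = 718 - 0.907·763.
So N* = 26/0.807 = 32.2, and then M* = 763 - 0.213·32.2 = 756.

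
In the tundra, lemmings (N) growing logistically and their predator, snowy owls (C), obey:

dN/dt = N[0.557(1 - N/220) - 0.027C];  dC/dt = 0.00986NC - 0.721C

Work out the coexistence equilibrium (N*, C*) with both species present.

From dC/dt = 0 with C > 0: 0.00986N* = 0.721, so N* = 73.1.
Substitute into dN/dt = 0: 0.557(1 - 73.1/220) = 0.027C*.
The bracket is 0.668, giving C* = 0.372/0.027 = 13.8.

N* ≈ 73.1, C* ≈ 13.8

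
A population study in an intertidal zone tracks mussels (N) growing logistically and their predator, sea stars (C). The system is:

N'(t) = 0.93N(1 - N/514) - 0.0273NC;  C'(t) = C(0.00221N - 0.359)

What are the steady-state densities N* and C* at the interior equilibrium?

N* ≈ 162, C* ≈ 23.3

From dC/dt = 0 with C > 0: 0.00221N* = 0.359, so N* = 162.
Substitute into dN/dt = 0: 0.93(1 - 162/514) = 0.0273C*.
The bracket is 0.684, giving C* = 0.636/0.0273 = 23.3.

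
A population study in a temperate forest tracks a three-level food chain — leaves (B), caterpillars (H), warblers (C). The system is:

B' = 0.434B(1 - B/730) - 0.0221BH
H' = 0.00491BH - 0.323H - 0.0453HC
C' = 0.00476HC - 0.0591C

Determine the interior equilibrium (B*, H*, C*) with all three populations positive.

B* ≈ 268, H* ≈ 12.4, C* ≈ 22

From dC/dt = 0: 0.00476H* = 0.0591, so H* = 12.4.
From dB/dt = 0: 0.434(1 - B*/730) = 0.0221·12.4, giving B* = 730·(1 - 0.632) = 268.
From dH/dt = 0: 0.00491·268 - 0.323 = 0.0453C*, so C* = 0.995/0.0453 = 22.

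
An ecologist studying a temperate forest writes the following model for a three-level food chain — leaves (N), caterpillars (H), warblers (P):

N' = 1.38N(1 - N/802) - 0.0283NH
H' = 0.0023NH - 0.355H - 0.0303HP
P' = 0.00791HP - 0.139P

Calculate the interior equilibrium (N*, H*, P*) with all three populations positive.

From dP/dt = 0: 0.00791H* = 0.139, so H* = 17.6.
From dN/dt = 0: 1.38(1 - N*/802) = 0.0283·17.6, giving N* = 802·(1 - 0.36) = 513.
From dH/dt = 0: 0.0023·513 - 0.355 = 0.0303P*, so P* = 0.825/0.0303 = 27.2.

N* ≈ 513, H* ≈ 17.6, P* ≈ 27.2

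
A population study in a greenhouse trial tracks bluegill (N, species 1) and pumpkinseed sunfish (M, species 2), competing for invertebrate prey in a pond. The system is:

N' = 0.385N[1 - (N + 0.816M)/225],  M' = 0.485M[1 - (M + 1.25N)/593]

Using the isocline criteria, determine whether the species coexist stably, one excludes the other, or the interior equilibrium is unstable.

species 2 excludes species 1

Compare the nullcline intercepts: K1/α12 = 225/0.816 = 276 < K2 = 593; K2/α21 = 593/1.25 = 474 > K1 = 225.
Since the inequalities point opposite ways, species 2 can invade but species 1 cannot.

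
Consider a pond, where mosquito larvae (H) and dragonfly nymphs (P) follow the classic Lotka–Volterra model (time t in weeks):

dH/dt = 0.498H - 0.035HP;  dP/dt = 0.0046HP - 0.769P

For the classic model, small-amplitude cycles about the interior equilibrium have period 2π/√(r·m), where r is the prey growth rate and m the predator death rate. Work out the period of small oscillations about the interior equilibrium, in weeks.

T ≈ 10.2 weeks

Here r = 0.498 and m = 0.769, so r·m = 0.383.
ω = √0.383 = 0.619 per week, hence T = 2π/ω ≈ 10.2 weeks.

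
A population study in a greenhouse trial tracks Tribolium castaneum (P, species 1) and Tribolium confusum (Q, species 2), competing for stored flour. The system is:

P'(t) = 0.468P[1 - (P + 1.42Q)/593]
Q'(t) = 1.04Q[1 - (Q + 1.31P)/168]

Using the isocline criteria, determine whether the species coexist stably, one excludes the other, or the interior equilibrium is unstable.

species 1 excludes species 2

Compare the nullcline intercepts: K1/α12 = 593/1.42 = 418 > K2 = 168; K2/α21 = 168/1.31 = 128 < K1 = 593.
Since the inequalities point opposite ways, species 1 can invade but species 2 cannot.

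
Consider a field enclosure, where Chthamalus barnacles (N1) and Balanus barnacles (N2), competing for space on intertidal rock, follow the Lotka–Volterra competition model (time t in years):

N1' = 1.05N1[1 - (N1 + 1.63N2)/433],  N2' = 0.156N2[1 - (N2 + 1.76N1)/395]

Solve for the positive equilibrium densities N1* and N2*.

Setting both brackets to zero gives the nullclines N1 + 1.63N2 = 433 and 1.76N1 + N2 = 395.
Substituting N2 = 395 - 1.76N1 into the first: N1(1 - 1.63·1.76) = 433 - 1.63·395.
So N1* = -211/-1.87 = 113, and then N2* = 395 - 1.76·113 = 196.

N1* ≈ 113, N2* ≈ 196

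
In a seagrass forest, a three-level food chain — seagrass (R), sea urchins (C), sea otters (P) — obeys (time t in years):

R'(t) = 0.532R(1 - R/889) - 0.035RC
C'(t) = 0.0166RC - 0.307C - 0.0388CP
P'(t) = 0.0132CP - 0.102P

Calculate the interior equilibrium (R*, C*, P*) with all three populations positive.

R* ≈ 437, C* ≈ 7.73, P* ≈ 179

From dP/dt = 0: 0.0132C* = 0.102, so C* = 7.73.
From dR/dt = 0: 0.532(1 - R*/889) = 0.035·7.73, giving R* = 889·(1 - 0.508) = 437.
From dC/dt = 0: 0.0166·437 - 0.307 = 0.0388P*, so P* = 6.95/0.0388 = 179.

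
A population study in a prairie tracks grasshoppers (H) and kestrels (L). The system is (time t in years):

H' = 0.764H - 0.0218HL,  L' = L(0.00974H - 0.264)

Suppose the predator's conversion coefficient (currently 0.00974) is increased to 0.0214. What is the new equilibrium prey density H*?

H* ≈ 12.3

At the interior fixed point, setting dL/dt = 0 with L > 0 fixes H* = (predator death rate)/(HL coefficient) — independent of the other coefficients.
With the change, H* = 0.264/0.0214 = 12.3; it falls from 27.1.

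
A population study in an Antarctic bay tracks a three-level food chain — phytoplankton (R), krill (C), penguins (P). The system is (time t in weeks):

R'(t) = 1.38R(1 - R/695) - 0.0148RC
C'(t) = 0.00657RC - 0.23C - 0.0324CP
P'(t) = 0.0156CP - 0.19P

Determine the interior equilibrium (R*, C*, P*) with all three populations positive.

From dP/dt = 0: 0.0156C* = 0.19, so C* = 12.2.
From dR/dt = 0: 1.38(1 - R*/695) = 0.0148·12.2, giving R* = 695·(1 - 0.131) = 604.
From dC/dt = 0: 0.00657·604 - 0.23 = 0.0324P*, so P* = 3.74/0.0324 = 115.

R* ≈ 604, C* ≈ 12.2, P* ≈ 115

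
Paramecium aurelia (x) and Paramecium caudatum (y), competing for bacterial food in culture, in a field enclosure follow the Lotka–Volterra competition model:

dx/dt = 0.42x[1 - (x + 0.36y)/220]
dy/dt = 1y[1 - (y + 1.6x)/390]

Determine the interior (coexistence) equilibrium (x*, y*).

Setting both brackets to zero gives the nullclines x + 0.36y = 220 and 1.6x + y = 390.
Substituting y = 390 - 1.6x into the first: x(1 - 0.36·1.6) = 220 - 0.36·390.
So x* = 79.6/0.424 = 188, and then y* = 390 - 1.6·188 = 89.6.

x* ≈ 188, y* ≈ 89.6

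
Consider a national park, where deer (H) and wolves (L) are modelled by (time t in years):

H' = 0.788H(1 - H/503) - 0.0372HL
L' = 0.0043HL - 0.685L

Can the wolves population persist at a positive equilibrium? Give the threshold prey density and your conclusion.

The predator equation gives dL/dt > 0 only when H > 0.685/0.0043 = 159.
Without the predator, H → K = 503. Since 503 > 159, the predator can invade and persist.

Threshold H = 159; K > 159, so yes, the predator persists.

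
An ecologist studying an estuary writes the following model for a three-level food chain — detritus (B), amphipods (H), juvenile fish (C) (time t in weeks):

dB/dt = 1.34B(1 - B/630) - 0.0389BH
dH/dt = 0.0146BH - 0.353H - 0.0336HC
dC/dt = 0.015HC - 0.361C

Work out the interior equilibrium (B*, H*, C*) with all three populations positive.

B* ≈ 190, H* ≈ 24.1, C* ≈ 72

From dC/dt = 0: 0.015H* = 0.361, so H* = 24.1.
From dB/dt = 0: 1.34(1 - B*/630) = 0.0389·24.1, giving B* = 630·(1 - 0.699) = 190.
From dH/dt = 0: 0.0146·190 - 0.353 = 0.0336C*, so C* = 2.42/0.0336 = 72.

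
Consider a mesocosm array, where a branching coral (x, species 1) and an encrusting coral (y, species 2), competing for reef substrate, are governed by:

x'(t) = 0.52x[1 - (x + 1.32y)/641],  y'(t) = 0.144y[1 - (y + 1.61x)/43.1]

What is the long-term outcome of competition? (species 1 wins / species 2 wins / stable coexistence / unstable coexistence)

Compare the nullcline intercepts: K1/α12 = 641/1.32 = 486 > K2 = 43.1; K2/α21 = 43.1/1.61 = 26.8 < K1 = 641.
Since the inequalities point opposite ways, species 1 can invade but species 2 cannot.

species 1 excludes species 2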